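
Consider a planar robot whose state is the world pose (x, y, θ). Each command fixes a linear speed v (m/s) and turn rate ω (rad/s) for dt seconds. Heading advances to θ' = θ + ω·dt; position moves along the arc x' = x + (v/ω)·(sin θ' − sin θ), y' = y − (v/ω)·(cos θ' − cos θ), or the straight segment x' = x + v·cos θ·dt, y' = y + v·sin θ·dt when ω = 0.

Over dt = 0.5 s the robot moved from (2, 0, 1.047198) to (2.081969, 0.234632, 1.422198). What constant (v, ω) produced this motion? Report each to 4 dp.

Δθ = 1.422198 − 1.047198 = 0.375000
ω = Δθ/dt = 0.375000/0.5 = 0.7500
R = −Δy/(cos θ' − cos θ) = 0.6667
v = R·ω = 0.6667·0.7500 = 0.5000

v = 0.5000, ω = 0.7500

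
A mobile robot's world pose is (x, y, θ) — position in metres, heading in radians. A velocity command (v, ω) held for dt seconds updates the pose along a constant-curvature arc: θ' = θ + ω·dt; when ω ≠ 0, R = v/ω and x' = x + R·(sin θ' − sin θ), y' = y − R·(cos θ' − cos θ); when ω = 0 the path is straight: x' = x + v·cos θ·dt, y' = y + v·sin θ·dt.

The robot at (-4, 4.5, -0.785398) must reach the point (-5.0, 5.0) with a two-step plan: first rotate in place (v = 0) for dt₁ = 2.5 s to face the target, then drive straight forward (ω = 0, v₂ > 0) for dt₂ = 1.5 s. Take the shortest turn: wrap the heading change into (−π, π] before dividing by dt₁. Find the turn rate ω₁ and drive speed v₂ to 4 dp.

ω₁ = -1.1279, v₂ = 0.7454

heading to target = atan2(5−4.5, -5−-4) = 2.6779
Δθ = wrap(2.6779 − -0.7854) = -2.8198; ω₁ = Δθ/dt₁ = -1.1279
distance = √((-5−-4)² + (5−4.5)²) = 1.1180; v₂ = distance/dt₂ = 0.7454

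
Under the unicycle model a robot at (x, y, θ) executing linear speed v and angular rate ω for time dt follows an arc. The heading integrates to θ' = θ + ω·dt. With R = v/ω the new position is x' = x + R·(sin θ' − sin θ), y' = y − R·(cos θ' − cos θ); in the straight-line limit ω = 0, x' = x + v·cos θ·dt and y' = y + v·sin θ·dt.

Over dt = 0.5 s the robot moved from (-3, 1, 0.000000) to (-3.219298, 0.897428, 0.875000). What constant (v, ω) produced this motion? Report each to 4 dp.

Δθ = 0.875000 − 0.000000 = 0.875000
ω = Δθ/dt = 0.875000/0.5 = 1.7500
R = Δx/(sin θ' − sin θ) = -0.2857
v = R·ω = -0.2857·1.7500 = -0.5000

v = -0.5000, ω = 1.7500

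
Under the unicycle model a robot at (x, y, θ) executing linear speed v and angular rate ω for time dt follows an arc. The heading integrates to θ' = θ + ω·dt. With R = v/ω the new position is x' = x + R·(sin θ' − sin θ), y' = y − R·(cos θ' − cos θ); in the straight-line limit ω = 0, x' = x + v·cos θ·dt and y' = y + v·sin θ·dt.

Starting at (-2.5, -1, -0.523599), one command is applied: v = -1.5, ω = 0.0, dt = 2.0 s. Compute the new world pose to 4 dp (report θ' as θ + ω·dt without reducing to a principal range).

θ' = -0.5236 + 0.0·2.0 = -0.5236
ω = 0 → straight: x' = -2.5 + -1.5·cos(-0.5236)·2.0 = -5.0981
y' = -1 + -1.5·sin(-0.5236)·2.0 = 0.5000

(-5.0981, 0.5000, -0.5236)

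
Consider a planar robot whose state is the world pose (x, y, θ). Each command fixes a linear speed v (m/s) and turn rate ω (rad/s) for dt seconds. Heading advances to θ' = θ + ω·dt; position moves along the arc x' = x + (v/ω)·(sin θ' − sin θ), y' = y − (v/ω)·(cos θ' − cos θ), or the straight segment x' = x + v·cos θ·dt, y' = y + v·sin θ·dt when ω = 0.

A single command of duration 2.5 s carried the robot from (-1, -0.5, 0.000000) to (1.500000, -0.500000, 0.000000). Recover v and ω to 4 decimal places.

v = 1.0000, ω = 0.0000

Δθ = 0.000000 − 0.000000 = 0.000000
ω = Δθ/dt = 0.000000/2.5 = 0.0000
ω = 0 → v = (Δx·cos θ + Δy·sin θ)/dt = 1.0000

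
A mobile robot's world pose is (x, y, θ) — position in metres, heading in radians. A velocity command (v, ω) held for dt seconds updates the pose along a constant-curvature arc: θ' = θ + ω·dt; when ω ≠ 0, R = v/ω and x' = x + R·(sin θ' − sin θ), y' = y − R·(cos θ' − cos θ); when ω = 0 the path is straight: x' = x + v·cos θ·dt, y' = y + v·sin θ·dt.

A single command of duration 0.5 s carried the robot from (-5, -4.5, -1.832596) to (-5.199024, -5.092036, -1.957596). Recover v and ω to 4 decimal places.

Δθ = -1.957596 − -1.832596 = -0.125000
ω = Δθ/dt = -0.125000/0.5 = -0.2500
R = −Δy/(cos θ' − cos θ) = -5.0000
v = R·ω = -5.0000·-0.2500 = 1.2500

v = 1.2500, ω = -0.2500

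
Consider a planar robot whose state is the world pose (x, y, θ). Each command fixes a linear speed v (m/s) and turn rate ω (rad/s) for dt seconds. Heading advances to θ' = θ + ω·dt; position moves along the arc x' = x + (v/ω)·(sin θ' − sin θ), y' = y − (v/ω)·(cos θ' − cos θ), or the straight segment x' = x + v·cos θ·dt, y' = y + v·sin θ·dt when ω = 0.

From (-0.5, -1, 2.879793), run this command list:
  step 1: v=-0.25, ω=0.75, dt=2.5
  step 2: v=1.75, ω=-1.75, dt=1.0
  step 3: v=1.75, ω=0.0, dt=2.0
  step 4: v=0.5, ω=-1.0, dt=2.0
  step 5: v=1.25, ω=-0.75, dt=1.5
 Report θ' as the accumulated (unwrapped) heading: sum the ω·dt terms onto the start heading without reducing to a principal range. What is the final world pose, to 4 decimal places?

(-3.4307, 0.3047, -0.1202)

step 1: θ'=4.7548 (R=-0.3333) → pose (-0.0807, -0.6639, 4.7548)
step 2: θ'=3.0048 (R=-1.0000) → pose (-1.2162, -1.6969, 3.0048)
step 3: θ'=3.0048 (straight) → pose (-4.6835, -1.2196, 3.0048)
step 4: θ'=1.0048 (R=-0.5000) → pose (-5.0373, -0.4562, 1.0048)
step 5: θ'=-0.1202 (R=-1.6667) → pose (-3.4307, 0.3047, -0.1202)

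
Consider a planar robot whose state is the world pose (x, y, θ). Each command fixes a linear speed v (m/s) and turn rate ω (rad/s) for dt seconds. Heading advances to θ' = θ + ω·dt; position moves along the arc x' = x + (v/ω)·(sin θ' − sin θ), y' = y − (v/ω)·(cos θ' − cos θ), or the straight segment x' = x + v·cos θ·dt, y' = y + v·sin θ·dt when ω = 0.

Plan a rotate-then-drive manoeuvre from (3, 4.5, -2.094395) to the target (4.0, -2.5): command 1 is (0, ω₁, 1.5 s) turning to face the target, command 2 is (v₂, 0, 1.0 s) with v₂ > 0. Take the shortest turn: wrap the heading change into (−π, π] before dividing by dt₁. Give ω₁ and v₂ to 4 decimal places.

ω₁ = 0.4437, v₂ = 7.0711

heading to target = atan2(-2.5−4.5, 4−3) = -1.4289
Δθ = wrap(-1.4289 − -2.0944) = 0.6655; ω₁ = Δθ/dt₁ = 0.4437
distance = √((4−3)² + (-2.5−4.5)²) = 7.0711; v₂ = distance/dt₂ = 7.0711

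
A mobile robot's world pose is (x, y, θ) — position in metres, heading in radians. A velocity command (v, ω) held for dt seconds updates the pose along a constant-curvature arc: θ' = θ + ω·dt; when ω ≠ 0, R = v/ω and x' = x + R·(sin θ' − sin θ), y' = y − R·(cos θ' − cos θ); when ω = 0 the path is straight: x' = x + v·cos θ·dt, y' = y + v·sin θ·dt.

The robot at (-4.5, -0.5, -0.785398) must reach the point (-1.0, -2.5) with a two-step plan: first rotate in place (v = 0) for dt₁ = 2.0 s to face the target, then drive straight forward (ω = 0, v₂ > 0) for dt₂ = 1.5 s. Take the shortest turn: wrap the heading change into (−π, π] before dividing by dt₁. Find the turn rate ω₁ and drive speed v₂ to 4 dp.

heading to target = atan2(-2.5−-0.5, -1−-4.5) = -0.5191
Δθ = wrap(-0.5191 − -0.7854) = 0.2663; ω₁ = Δθ/dt₁ = 0.1331
distance = √((-1−-4.5)² + (-2.5−-0.5)²) = 4.0311; v₂ = distance/dt₂ = 2.6874

ω₁ = 0.1331, v₂ = 2.6874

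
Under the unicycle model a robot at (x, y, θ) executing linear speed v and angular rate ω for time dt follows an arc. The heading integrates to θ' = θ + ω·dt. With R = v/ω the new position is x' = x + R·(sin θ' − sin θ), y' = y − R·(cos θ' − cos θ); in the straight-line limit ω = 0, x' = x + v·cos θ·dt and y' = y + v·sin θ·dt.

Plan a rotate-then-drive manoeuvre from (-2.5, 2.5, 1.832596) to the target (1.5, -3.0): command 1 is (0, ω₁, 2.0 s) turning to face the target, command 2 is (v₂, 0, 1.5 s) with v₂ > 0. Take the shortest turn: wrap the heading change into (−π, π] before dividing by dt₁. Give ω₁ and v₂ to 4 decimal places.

ω₁ = -1.3873, v₂ = 4.5338

heading to target = atan2(-3−2.5, 1.5−-2.5) = -0.9420
Δθ = wrap(-0.9420 − 1.8326) = -2.7746; ω₁ = Δθ/dt₁ = -1.3873
distance = √((1.5−-2.5)² + (-3−2.5)²) = 6.8007; v₂ = distance/dt₂ = 4.5338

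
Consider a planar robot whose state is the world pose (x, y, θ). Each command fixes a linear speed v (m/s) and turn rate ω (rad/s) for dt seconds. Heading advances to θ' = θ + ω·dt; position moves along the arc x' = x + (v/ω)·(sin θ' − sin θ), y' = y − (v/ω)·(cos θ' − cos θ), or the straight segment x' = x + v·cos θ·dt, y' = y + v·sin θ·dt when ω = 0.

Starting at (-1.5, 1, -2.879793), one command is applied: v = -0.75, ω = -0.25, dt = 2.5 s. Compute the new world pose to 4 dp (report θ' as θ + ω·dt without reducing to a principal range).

(0.3423, 0.9065, -3.5048)

θ' = -2.8798 + -0.25·2.5 = -3.5048
R = v/ω = -0.75/-0.25 = 3.0000
x' = -1.5 + 3.0000·(sin -3.5048 − sin -2.8798) = 0.3423
y' = 1 − 3.0000·(cos -3.5048 − cos -2.8798) = 0.9065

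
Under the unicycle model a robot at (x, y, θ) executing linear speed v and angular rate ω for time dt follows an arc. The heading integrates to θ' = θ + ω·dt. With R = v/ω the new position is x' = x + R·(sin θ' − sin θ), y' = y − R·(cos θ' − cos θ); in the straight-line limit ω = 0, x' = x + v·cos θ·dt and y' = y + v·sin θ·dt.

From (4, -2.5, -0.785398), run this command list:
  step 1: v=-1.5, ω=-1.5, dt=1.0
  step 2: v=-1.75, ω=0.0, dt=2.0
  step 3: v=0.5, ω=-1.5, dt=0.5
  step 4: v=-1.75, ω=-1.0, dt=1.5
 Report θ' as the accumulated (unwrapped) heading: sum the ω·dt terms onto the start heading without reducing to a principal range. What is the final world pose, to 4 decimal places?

(7.9371, -0.0389, -4.5354)

step 1: θ'=-2.2854 (R=1.0000) → pose (3.9518, -1.1376, -2.2854)
step 2: θ'=-2.2854 (straight) → pose (6.2454, 1.5062, -2.2854)
step 3: θ'=-3.0354 (R=-0.3333) → pose (6.0289, 1.3931, -3.0354)
step 4: θ'=-4.5354 (R=1.7500) → pose (7.9371, -0.0389, -4.5354)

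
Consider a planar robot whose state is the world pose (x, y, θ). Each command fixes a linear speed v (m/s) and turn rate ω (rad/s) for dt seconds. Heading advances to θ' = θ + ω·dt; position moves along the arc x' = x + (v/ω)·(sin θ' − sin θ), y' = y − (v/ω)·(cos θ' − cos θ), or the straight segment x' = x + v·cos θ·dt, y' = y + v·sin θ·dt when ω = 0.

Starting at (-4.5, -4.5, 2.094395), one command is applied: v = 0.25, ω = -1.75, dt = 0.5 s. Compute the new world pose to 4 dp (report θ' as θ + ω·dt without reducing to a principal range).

(-4.5104, -4.3794, 1.2194)

θ' = 2.0944 + -1.75·0.5 = 1.2194
R = v/ω = 0.25/-1.75 = -0.1429
x' = -4.5 + -0.1429·(sin 1.2194 − sin 2.0944) = -4.5104
y' = -4.5 − -0.1429·(cos 1.2194 − cos 2.0944) = -4.3794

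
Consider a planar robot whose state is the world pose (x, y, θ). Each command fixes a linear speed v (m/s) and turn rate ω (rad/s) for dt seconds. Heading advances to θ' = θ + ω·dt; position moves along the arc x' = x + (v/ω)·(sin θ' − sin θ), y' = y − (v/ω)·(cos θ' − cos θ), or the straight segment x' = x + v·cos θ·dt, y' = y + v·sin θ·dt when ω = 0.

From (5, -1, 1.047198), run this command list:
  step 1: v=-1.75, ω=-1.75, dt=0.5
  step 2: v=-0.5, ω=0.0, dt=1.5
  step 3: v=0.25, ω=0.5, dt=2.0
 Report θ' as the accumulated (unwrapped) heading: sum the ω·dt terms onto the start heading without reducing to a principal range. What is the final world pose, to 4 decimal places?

(3.9415, -1.3152, 1.1722)

step 1: θ'=0.1722 (R=1.0000) → pose (4.3053, -1.4852, 0.1722)
step 2: θ'=0.1722 (straight) → pose (3.5664, -1.6137, 0.1722)
step 3: θ'=1.1722 (R=0.5000) → pose (3.9415, -1.3152, 1.1722)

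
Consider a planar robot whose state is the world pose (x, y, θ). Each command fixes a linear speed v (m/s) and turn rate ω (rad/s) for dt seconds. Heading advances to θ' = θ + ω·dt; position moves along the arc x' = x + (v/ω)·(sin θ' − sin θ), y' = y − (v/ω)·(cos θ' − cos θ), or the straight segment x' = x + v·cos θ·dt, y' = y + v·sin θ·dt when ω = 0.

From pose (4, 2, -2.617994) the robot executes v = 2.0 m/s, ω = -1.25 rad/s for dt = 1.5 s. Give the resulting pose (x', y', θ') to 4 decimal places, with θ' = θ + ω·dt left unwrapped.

(1.6384, 3.0374, -4.4930)

θ' = -2.6180 + -1.25·1.5 = -4.4930
R = v/ω = 2.0/-1.25 = -1.6000
x' = 4 + -1.6000·(sin -4.4930 − sin -2.6180) = 1.6384
y' = 2 − -1.6000·(cos -4.4930 − cos -2.6180) = 3.0374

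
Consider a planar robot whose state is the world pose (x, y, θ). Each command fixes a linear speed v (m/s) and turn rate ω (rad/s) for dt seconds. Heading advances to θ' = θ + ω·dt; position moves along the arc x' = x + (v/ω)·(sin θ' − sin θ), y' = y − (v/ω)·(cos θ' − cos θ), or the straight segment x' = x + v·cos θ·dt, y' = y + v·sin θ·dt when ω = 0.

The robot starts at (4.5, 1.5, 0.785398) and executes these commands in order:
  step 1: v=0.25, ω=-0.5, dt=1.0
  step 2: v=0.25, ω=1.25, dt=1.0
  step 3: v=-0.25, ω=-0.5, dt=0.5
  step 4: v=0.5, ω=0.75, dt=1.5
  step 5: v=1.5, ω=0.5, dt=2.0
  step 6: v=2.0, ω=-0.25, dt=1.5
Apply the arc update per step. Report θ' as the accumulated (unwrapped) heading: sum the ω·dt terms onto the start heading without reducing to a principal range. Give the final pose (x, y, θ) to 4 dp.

(-1.1307, 2.7888, 3.0354)

step 1: θ'=0.2854 (R=-0.5000) → pose (4.7128, 1.6262, 0.2854)
step 2: θ'=1.5354 (R=0.2000) → pose (4.8564, 1.8111, 1.5354)
step 3: θ'=1.2854 (R=0.5000) → pose (4.8364, 1.6880, 1.2854)
step 4: θ'=2.4104 (R=0.6667) → pose (4.6419, 2.3719, 2.4104)
step 5: θ'=3.4104 (R=3.0000) → pose (1.8419, 3.0311, 3.4104)
step 6: θ'=3.0354 (R=-8.0000) → pose (-1.1307, 2.7888, 3.0354)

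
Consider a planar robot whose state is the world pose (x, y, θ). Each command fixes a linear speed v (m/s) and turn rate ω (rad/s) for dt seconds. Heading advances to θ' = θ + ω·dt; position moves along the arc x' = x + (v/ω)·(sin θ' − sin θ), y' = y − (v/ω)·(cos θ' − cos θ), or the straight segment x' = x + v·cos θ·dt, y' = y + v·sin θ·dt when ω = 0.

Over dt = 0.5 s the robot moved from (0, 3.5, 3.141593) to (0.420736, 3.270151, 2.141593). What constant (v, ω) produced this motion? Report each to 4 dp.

Δθ = 2.141593 − 3.141593 = -1.000000
ω = Δθ/dt = -1.000000/0.5 = -2.0000
R = Δx/(sin θ' − sin θ) = 0.5000
v = R·ω = 0.5000·-2.0000 = -1.0000

v = -1.0000, ω = -2.0000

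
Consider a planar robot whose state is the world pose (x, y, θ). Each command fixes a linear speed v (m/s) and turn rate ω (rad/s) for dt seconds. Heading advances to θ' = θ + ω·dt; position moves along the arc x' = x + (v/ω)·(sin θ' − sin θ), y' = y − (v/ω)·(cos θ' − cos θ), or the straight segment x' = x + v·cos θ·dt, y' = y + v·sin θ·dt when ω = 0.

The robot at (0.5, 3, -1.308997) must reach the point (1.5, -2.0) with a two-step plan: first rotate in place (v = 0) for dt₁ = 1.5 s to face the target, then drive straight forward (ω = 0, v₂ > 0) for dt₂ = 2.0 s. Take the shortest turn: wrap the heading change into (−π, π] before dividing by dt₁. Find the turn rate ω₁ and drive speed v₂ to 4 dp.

ω₁ = -0.0429, v₂ = 2.5495

heading to target = atan2(-2−3, 1.5−0.5) = -1.3734
Δθ = wrap(-1.3734 − -1.3090) = -0.0644; ω₁ = Δθ/dt₁ = -0.0429
distance = √((1.5−0.5)² + (-2−3)²) = 5.0990; v₂ = distance/dt₂ = 2.5495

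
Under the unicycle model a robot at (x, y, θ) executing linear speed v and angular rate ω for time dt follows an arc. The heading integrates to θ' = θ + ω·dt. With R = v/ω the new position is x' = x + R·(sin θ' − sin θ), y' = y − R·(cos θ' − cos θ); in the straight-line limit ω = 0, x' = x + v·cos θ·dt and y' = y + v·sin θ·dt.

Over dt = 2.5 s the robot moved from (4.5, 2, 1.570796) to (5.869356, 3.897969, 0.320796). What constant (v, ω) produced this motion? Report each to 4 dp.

v = 1.0000, ω = -0.5000

Δθ = 0.320796 − 1.570796 = -1.250000
ω = Δθ/dt = -1.250000/2.5 = -0.5000
R = −Δy/(cos θ' − cos θ) = -2.0000
v = R·ω = -2.0000·-0.5000 = 1.0000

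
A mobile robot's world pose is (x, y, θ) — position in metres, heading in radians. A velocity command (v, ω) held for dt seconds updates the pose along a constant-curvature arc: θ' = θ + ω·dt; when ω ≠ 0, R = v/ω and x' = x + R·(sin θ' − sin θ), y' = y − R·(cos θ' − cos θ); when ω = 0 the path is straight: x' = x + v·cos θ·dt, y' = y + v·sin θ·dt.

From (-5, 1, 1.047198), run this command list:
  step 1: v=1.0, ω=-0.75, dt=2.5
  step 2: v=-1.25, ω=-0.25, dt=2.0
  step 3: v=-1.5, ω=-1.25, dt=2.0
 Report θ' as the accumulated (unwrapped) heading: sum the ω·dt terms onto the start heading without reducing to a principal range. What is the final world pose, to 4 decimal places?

(-2.1092, 4.6319, -3.8278)

step 1: θ'=-0.8278 (R=-1.3333) → pose (-2.8634, 1.2353, -0.8278)
step 2: θ'=-1.3278 (R=5.0000) → pose (-4.0342, 3.4148, -1.3278)
step 3: θ'=-3.8278 (R=1.2000) → pose (-2.1092, 4.6319, -3.8278)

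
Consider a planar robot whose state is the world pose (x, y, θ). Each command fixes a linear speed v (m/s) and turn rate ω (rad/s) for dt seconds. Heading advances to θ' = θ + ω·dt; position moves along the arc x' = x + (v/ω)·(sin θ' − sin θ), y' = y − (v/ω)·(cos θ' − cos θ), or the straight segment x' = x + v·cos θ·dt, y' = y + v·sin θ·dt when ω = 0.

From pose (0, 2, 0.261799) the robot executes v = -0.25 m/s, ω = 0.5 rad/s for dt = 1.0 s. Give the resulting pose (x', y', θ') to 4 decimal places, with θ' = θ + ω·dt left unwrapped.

θ' = 0.2618 + 0.5·1.0 = 0.7618
R = v/ω = -0.25/0.5 = -0.5000
x' = 0 + -0.5000·(sin 0.7618 − sin 0.2618) = -0.2157
y' = 2 − -0.5000·(cos 0.7618 − cos 0.2618) = 1.8788

(-0.2157, 1.8788, 0.7618)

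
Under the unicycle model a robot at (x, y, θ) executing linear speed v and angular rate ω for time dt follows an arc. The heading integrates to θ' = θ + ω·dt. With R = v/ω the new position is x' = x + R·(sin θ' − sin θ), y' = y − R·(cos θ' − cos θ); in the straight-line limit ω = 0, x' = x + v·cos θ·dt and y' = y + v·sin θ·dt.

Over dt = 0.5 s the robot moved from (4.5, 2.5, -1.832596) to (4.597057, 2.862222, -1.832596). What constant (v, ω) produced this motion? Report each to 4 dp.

v = -0.7500, ω = 0.0000

Δθ = -1.832596 − -1.832596 = 0.000000
ω = Δθ/dt = 0.000000/0.5 = 0.0000
ω = 0 → v = (Δx·cos θ + Δy·sin θ)/dt = -0.7500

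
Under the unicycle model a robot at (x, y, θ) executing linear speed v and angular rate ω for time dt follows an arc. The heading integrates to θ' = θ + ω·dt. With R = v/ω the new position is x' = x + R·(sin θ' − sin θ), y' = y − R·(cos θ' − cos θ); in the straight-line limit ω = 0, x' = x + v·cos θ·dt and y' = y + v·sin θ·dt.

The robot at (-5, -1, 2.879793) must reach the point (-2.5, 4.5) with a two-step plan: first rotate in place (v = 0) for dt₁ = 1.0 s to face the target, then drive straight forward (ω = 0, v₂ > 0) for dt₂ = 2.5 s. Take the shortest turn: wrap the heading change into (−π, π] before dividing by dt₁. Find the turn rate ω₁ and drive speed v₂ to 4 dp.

heading to target = atan2(4.5−-1, -2.5−-5) = 1.1442
Δθ = wrap(1.1442 − 2.8798) = -1.7356; ω₁ = Δθ/dt₁ = -1.7356
distance = √((-2.5−-5)² + (4.5−-1)²) = 6.0415; v₂ = distance/dt₂ = 2.4166

ω₁ = -1.7356, v₂ = 2.4166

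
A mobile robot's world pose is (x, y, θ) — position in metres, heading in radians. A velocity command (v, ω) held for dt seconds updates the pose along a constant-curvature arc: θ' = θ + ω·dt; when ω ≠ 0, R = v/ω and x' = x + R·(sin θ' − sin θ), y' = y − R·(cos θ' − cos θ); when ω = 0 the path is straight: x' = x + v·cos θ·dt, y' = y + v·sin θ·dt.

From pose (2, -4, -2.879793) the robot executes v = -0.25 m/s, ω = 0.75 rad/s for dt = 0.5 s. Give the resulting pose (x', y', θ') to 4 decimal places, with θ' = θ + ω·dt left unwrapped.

θ' = -2.8798 + 0.75·0.5 = -2.5048
R = v/ω = -0.25/0.75 = -0.3333
x' = 2 + -0.3333·(sin -2.5048 − sin -2.8798) = 2.1119
y' = -4 − -0.3333·(cos -2.5048 − cos -2.8798) = -3.9460

(2.1119, -3.9460, -2.5048)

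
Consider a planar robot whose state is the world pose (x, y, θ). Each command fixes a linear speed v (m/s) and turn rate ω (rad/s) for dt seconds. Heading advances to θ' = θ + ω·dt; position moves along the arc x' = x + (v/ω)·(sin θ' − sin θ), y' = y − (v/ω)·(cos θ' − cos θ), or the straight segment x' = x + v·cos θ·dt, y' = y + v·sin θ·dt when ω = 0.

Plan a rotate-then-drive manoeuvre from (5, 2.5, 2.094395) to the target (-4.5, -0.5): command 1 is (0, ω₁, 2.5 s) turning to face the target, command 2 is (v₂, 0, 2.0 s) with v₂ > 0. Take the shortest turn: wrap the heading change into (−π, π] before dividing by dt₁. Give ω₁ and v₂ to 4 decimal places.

ω₁ = 0.5412, v₂ = 4.9812

heading to target = atan2(-0.5−2.5, -4.5−5) = -2.8357
Δθ = wrap(-2.8357 − 2.0944) = 1.3531; ω₁ = Δθ/dt₁ = 0.5412
distance = √((-4.5−5)² + (-0.5−2.5)²) = 9.9624; v₂ = distance/dt₂ = 4.9812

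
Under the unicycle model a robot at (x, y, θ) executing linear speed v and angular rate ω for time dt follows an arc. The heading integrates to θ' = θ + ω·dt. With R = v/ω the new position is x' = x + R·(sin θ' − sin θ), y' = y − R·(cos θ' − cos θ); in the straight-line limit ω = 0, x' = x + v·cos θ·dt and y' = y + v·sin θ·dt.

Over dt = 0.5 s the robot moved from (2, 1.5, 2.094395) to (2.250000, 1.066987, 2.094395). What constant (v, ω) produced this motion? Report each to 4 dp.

v = -1.0000, ω = 0.0000

Δθ = 2.094395 − 2.094395 = 0.000000
ω = Δθ/dt = 0.000000/0.5 = 0.0000
ω = 0 → v = (Δx·cos θ + Δy·sin θ)/dt = -1.0000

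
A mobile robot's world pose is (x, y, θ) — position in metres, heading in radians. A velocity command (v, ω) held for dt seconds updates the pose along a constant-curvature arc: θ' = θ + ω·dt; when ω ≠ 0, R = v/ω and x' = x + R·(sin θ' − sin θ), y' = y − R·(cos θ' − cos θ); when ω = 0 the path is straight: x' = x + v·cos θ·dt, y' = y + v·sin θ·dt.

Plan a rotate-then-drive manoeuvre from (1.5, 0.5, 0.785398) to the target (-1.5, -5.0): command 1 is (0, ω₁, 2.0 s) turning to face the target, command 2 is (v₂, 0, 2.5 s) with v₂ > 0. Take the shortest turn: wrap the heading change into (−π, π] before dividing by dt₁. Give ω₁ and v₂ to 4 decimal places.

heading to target = atan2(-5−0.5, -1.5−1.5) = -2.0701
Δθ = wrap(-2.0701 − 0.7854) = -2.8555; ω₁ = Δθ/dt₁ = -1.4278
distance = √((-1.5−1.5)² + (-5−0.5)²) = 6.2650; v₂ = distance/dt₂ = 2.5060

ω₁ = -1.4278, v₂ = 2.5060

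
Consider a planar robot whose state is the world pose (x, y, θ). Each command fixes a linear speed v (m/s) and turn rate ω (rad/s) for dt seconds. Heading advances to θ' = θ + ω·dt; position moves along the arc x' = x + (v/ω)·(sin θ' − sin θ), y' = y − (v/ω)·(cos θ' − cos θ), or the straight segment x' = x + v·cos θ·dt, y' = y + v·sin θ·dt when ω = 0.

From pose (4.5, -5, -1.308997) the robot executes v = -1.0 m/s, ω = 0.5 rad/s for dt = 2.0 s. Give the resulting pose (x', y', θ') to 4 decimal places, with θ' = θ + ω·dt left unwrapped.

(3.1764, -3.6124, -0.3090)

θ' = -1.3090 + 0.5·2.0 = -0.3090
R = v/ω = -1.0/0.5 = -2.0000
x' = 4.5 + -2.0000·(sin -0.3090 − sin -1.3090) = 3.1764
y' = -5 − -2.0000·(cos -0.3090 − cos -1.3090) = -3.6124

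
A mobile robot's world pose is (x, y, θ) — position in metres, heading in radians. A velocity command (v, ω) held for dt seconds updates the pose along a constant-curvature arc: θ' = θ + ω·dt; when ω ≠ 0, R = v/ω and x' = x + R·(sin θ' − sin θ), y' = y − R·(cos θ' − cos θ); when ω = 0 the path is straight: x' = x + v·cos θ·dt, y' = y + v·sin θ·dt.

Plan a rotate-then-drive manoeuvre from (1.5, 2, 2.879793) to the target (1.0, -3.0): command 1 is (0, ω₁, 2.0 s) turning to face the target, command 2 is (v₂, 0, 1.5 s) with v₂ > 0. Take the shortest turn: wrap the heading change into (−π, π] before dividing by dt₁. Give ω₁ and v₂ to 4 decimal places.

ω₁ = 0.8665, v₂ = 3.3500

heading to target = atan2(-3−2, 1−1.5) = -1.6705
Δθ = wrap(-1.6705 − 2.8798) = 1.7329; ω₁ = Δθ/dt₁ = 0.8665
distance = √((1−1.5)² + (-3−2)²) = 5.0249; v₂ = distance/dt₂ = 3.3500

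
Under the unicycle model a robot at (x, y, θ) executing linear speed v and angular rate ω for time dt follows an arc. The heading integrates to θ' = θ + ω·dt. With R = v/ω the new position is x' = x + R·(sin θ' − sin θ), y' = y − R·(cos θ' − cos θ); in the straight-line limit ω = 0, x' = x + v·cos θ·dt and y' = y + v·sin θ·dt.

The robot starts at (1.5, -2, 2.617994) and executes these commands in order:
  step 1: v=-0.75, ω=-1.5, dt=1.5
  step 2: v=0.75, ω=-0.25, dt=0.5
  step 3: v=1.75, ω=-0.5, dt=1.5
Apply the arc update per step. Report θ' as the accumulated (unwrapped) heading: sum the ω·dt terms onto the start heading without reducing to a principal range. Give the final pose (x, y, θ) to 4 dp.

step 1: θ'=0.3680 (R=0.5000) → pose (1.4299, -2.8995, 0.3680)
step 2: θ'=0.2430 (R=-3.0000) → pose (1.7873, -2.7868, 0.2430)
step 3: θ'=-0.5070 (R=-3.5000) → pose (4.3289, -3.1243, -0.5070)

(4.3289, -3.1243, -0.5070)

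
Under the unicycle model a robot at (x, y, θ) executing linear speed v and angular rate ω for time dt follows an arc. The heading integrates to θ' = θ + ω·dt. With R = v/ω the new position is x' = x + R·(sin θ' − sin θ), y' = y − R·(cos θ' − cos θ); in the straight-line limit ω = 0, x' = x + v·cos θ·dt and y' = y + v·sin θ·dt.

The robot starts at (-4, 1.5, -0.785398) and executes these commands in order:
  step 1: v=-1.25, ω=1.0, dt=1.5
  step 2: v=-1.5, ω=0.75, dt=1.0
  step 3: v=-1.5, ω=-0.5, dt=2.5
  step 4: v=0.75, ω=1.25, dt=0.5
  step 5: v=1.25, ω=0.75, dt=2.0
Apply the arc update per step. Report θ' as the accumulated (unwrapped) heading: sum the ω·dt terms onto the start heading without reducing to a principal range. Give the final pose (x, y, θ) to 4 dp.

(-8.4492, 0.1057, 2.3396)

step 1: θ'=0.7146 (R=-1.2500) → pose (-5.7030, 1.5603, 0.7146)
step 2: θ'=1.4646 (R=-2.0000) → pose (-6.3811, 0.2616, 1.4646)
step 3: θ'=0.2146 (R=3.0000) → pose (-8.7254, -2.3516, 0.2146)
step 4: θ'=0.8396 (R=0.6000) → pose (-8.4065, -2.1660, 0.8396)
step 5: θ'=2.3396 (R=1.6667) → pose (-8.4492, 0.1057, 2.3396)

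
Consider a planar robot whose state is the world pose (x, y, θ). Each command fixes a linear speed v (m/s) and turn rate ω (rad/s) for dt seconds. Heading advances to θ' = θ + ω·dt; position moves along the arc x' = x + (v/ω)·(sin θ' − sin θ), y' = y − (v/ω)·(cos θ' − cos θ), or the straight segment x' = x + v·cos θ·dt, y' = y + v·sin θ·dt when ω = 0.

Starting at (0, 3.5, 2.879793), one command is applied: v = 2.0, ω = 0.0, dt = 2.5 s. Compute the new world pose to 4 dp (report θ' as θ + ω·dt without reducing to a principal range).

(-4.8296, 4.7941, 2.8798)

θ' = 2.8798 + 0.0·2.5 = 2.8798
ω = 0 → straight: x' = 0 + 2.0·cos(2.8798)·2.5 = -4.8296
y' = 3.5 + 2.0·sin(2.8798)·2.5 = 4.7941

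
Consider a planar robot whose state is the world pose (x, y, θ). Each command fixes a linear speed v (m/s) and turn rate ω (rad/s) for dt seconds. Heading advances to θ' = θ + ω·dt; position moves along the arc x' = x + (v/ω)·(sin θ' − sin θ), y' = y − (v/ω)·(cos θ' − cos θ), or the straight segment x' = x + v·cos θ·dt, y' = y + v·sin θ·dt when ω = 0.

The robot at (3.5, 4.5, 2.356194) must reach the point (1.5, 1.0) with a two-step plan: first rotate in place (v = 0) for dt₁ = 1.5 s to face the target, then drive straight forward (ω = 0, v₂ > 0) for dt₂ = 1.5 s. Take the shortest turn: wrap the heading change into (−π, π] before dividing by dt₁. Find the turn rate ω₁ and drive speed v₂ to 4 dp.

heading to target = atan2(1−4.5, 1.5−3.5) = -2.0899
Δθ = wrap(-2.0899 − 2.3562) = 1.8370; ω₁ = Δθ/dt₁ = 1.2247
distance = √((1.5−3.5)² + (1−4.5)²) = 4.0311; v₂ = distance/dt₂ = 2.6874

ω₁ = 1.2247, v₂ = 2.6874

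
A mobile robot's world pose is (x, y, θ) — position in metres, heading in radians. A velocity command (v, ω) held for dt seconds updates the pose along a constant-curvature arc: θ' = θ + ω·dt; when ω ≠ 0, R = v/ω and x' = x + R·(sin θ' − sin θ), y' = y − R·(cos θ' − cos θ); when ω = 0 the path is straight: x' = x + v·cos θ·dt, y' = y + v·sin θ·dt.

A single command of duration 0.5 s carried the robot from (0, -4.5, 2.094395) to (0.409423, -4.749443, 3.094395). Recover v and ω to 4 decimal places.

v = -1.0000, ω = 2.0000

Δθ = 3.094395 − 2.094395 = 1.000000
ω = Δθ/dt = 1.000000/0.5 = 2.0000
R = Δx/(sin θ' − sin θ) = -0.5000
v = R·ω = -0.5000·2.0000 = -1.0000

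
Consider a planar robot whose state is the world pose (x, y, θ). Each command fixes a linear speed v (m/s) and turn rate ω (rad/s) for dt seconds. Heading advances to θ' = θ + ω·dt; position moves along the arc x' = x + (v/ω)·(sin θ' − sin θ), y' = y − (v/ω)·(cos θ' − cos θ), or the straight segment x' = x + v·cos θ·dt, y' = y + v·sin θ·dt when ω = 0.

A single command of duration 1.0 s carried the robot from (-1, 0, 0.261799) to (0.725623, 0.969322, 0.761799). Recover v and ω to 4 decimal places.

v = 2.0000, ω = 0.5000

Δθ = 0.761799 − 0.261799 = 0.500000
ω = Δθ/dt = 0.500000/1.0 = 0.5000
R = Δx/(sin θ' − sin θ) = 4.0000
v = R·ω = 4.0000·0.5000 = 2.0000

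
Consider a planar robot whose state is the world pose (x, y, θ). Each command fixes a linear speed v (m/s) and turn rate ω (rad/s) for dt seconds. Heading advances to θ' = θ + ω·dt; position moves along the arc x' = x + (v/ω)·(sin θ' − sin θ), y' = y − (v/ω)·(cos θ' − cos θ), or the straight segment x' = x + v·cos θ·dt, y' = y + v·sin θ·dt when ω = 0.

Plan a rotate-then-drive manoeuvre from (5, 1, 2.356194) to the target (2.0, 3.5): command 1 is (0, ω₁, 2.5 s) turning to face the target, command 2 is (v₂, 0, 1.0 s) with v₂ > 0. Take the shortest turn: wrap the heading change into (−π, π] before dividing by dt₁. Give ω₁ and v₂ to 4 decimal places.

heading to target = atan2(3.5−1, 2−5) = 2.4469
Δθ = wrap(2.4469 − 2.3562) = 0.0907; ω₁ = Δθ/dt₁ = 0.0363
distance = √((2−5)² + (3.5−1)²) = 3.9051; v₂ = distance/dt₂ = 3.9051

ω₁ = 0.0363, v₂ = 3.9051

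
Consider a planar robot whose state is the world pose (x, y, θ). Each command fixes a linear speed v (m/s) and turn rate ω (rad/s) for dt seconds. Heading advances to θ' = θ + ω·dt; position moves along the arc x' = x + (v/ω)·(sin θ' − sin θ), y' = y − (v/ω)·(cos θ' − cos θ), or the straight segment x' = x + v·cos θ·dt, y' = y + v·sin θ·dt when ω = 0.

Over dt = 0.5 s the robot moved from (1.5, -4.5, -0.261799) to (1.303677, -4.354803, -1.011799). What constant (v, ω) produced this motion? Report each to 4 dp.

v = -0.5000, ω = -1.5000

Δθ = -1.011799 − -0.261799 = -0.750000
ω = Δθ/dt = -0.750000/0.5 = -1.5000
R = Δx/(sin θ' − sin θ) = 0.3333
v = R·ω = 0.3333·-1.5000 = -0.5000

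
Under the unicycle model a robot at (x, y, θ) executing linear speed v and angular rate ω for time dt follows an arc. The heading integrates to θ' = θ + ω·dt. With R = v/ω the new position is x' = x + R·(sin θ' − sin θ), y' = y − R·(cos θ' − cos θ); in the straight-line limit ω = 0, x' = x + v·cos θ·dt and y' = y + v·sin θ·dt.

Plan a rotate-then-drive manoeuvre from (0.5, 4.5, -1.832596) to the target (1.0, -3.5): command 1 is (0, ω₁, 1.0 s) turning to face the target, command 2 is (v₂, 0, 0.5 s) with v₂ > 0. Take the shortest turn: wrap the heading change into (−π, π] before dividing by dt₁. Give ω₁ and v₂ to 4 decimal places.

heading to target = atan2(-3.5−4.5, 1−0.5) = -1.5084
Δθ = wrap(-1.5084 − -1.8326) = 0.3242; ω₁ = Δθ/dt₁ = 0.3242
distance = √((1−0.5)² + (-3.5−4.5)²) = 8.0156; v₂ = distance/dt₂ = 16.0312

ω₁ = 0.3242, v₂ = 16.0312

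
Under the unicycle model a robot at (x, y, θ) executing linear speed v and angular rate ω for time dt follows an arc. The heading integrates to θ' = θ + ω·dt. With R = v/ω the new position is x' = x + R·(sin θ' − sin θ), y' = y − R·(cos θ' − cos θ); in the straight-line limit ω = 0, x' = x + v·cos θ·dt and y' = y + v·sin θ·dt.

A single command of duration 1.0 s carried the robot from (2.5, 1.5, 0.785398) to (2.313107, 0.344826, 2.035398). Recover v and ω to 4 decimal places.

v = -1.2500, ω = 1.2500

Δθ = 2.035398 − 0.785398 = 1.250000
ω = Δθ/dt = 1.250000/1.0 = 1.2500
R = −Δy/(cos θ' − cos θ) = -1.0000
v = R·ω = -1.0000·1.2500 = -1.2500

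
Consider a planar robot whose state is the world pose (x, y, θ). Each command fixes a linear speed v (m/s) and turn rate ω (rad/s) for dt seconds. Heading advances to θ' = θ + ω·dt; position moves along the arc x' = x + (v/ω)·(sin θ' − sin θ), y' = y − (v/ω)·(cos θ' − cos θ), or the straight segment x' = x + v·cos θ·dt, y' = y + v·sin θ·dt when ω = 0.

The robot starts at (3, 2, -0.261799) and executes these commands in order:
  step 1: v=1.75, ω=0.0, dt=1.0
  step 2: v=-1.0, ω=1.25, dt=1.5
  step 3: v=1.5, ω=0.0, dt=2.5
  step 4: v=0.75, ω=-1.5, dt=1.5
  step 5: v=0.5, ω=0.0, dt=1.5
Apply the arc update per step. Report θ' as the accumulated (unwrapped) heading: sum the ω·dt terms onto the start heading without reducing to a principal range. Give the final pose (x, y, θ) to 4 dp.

step 1: θ'=-0.2618 (straight) → pose (4.6904, 1.5471, -0.2618)
step 2: θ'=1.6132 (R=-0.8000) → pose (3.6840, 0.7404, 1.6132)
step 3: θ'=1.6132 (straight) → pose (3.5251, 4.4870, 1.6132)
step 4: θ'=-0.6368 (R=-0.5000) → pose (4.3219, 4.9102, -0.6368)
step 5: θ'=-0.6368 (straight) → pose (4.9249, 4.4643, -0.6368)

(4.9249, 4.4643, -0.6368)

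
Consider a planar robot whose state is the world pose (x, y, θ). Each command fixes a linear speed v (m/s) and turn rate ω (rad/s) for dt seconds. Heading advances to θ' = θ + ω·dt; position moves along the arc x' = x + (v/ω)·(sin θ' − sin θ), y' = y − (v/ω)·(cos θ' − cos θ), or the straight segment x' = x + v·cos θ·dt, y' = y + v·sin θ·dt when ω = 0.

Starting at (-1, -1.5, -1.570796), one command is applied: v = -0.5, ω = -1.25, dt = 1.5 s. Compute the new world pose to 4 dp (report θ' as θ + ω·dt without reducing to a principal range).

θ' = -1.5708 + -1.25·1.5 = -3.4458
R = v/ω = -0.5/-1.25 = 0.4000
x' = -1 + 0.4000·(sin -3.4458 − sin -1.5708) = -0.4802
y' = -1.5 − 0.4000·(cos -3.4458 − cos -1.5708) = -1.1184

(-0.4802, -1.1184, -3.4458)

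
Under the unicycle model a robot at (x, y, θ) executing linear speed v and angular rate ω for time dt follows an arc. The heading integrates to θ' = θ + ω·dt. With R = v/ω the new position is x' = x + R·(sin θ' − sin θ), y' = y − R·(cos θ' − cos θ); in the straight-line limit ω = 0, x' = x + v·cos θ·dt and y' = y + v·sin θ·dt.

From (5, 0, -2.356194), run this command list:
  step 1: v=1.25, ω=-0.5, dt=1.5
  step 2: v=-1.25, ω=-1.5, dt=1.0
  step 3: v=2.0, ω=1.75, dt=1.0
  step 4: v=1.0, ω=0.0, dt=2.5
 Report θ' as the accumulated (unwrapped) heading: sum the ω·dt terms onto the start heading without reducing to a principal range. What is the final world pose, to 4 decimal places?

step 1: θ'=-3.1062 (R=-2.5000) → pose (3.3207, -0.7307, -3.1062)
step 2: θ'=-4.6062 (R=0.8333) → pose (4.1788, -1.4751, -4.6062)
step 3: θ'=-2.8562 (R=1.1429) → pose (2.7207, -0.4997, -2.8562)
step 4: θ'=-2.8562 (straight) → pose (0.3218, -1.2035, -2.8562)

(0.3218, -1.2035, -2.8562)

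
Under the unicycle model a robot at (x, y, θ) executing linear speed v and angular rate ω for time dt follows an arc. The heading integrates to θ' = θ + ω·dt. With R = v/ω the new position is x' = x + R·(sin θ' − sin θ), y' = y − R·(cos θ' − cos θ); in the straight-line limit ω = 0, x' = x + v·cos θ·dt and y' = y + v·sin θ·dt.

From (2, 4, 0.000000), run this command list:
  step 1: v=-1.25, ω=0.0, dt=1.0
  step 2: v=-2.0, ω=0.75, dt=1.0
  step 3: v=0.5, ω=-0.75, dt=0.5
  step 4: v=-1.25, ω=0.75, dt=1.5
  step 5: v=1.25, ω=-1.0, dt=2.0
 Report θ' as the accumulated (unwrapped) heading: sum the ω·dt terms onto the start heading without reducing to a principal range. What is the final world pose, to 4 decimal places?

step 1: θ'=0.0000 (straight) → pose (0.7500, 4.0000, 0.0000)
step 2: θ'=0.7500 (R=-2.6667) → pose (-1.0677, 3.2845, 0.7500)
step 3: θ'=0.3750 (R=-0.6667) → pose (-0.8575, 3.4170, 0.3750)
step 4: θ'=1.5000 (R=-1.6667) → pose (-1.9095, 1.9841, 1.5000)
step 5: θ'=-0.5000 (R=-1.2500) → pose (-0.0633, 2.9927, -0.5000)

(-0.0633, 2.9927, -0.5000)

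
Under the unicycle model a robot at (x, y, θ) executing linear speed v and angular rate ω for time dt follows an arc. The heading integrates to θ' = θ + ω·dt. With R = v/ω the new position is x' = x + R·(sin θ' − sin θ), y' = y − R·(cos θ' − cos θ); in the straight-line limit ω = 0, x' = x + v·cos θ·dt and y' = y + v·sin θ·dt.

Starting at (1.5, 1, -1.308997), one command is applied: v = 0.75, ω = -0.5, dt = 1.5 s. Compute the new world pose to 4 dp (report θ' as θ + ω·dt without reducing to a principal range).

(1.3759, -0.0918, -2.0590)

θ' = -1.3090 + -0.5·1.5 = -2.0590
R = v/ω = 0.75/-0.5 = -1.5000
x' = 1.5 + -1.5000·(sin -2.0590 − sin -1.3090) = 1.3759
y' = 1 − -1.5000·(cos -2.0590 − cos -1.3090) = -0.0918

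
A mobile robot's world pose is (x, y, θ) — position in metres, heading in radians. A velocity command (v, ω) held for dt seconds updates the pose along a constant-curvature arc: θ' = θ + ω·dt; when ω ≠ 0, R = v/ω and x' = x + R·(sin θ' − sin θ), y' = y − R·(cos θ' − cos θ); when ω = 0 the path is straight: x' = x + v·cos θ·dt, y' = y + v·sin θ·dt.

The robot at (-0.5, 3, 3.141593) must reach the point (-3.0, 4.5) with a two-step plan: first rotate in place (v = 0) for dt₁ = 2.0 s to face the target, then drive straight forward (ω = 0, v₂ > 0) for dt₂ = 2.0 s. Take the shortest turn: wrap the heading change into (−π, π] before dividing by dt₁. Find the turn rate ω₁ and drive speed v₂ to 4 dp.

ω₁ = -0.2702, v₂ = 1.4577

heading to target = atan2(4.5−3, -3−-0.5) = 2.6012
Δθ = wrap(2.6012 − 3.1416) = -0.5404; ω₁ = Δθ/dt₁ = -0.2702
distance = √((-3−-0.5)² + (4.5−3)²) = 2.9155; v₂ = distance/dt₂ = 1.4577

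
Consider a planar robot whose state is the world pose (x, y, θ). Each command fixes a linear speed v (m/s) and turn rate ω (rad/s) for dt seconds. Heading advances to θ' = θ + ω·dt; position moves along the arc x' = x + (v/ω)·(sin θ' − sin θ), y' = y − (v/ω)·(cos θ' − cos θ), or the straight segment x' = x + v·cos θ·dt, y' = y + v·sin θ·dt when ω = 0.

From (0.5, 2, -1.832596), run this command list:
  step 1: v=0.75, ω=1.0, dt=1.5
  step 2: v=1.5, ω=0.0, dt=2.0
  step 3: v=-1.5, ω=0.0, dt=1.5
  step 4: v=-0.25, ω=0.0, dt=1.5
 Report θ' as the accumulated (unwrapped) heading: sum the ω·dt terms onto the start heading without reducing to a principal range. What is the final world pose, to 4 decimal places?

(1.3340, 0.9746, -0.3326)

step 1: θ'=-0.3326 (R=0.7500) → pose (0.9796, 1.0970, -0.3326)
step 2: θ'=-0.3326 (straight) → pose (3.8152, 0.1175, -0.3326)
step 3: θ'=-0.3326 (straight) → pose (1.6885, 0.8521, -0.3326)
step 4: θ'=-0.3326 (straight) → pose (1.3340, 0.9746, -0.3326)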